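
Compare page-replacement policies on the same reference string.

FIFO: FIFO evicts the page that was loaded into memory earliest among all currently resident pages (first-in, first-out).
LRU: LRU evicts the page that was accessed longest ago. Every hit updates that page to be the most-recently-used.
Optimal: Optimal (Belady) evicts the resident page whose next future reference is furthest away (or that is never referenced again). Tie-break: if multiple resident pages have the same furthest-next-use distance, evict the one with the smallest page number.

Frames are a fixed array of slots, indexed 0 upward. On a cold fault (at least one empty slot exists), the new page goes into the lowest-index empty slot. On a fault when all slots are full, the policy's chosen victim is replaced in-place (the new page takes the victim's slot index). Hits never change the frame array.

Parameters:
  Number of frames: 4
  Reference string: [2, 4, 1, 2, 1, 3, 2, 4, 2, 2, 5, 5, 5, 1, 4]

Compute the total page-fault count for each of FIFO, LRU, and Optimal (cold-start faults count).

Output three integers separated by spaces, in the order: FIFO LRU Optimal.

Answer: 5 6 5

Derivation:
--- FIFO ---
  step 0: ref 2 -> FAULT, frames=[2,-,-,-] (faults so far: 1)
  step 1: ref 4 -> FAULT, frames=[2,4,-,-] (faults so far: 2)
  step 2: ref 1 -> FAULT, frames=[2,4,1,-] (faults so far: 3)
  step 3: ref 2 -> HIT, frames=[2,4,1,-] (faults so far: 3)
  step 4: ref 1 -> HIT, frames=[2,4,1,-] (faults so far: 3)
  step 5: ref 3 -> FAULT, frames=[2,4,1,3] (faults so far: 4)
  step 6: ref 2 -> HIT, frames=[2,4,1,3] (faults so far: 4)
  step 7: ref 4 -> HIT, frames=[2,4,1,3] (faults so far: 4)
  step 8: ref 2 -> HIT, frames=[2,4,1,3] (faults so far: 4)
  step 9: ref 2 -> HIT, frames=[2,4,1,3] (faults so far: 4)
  step 10: ref 5 -> FAULT, evict 2, frames=[5,4,1,3] (faults so far: 5)
  step 11: ref 5 -> HIT, frames=[5,4,1,3] (faults so far: 5)
  step 12: ref 5 -> HIT, frames=[5,4,1,3] (faults so far: 5)
  step 13: ref 1 -> HIT, frames=[5,4,1,3] (faults so far: 5)
  step 14: ref 4 -> HIT, frames=[5,4,1,3] (faults so far: 5)
  FIFO total faults: 5
--- LRU ---
  step 0: ref 2 -> FAULT, frames=[2,-,-,-] (faults so far: 1)
  step 1: ref 4 -> FAULT, frames=[2,4,-,-] (faults so far: 2)
  step 2: ref 1 -> FAULT, frames=[2,4,1,-] (faults so far: 3)
  step 3: ref 2 -> HIT, frames=[2,4,1,-] (faults so far: 3)
  step 4: ref 1 -> HIT, frames=[2,4,1,-] (faults so far: 3)
  step 5: ref 3 -> FAULT, frames=[2,4,1,3] (faults so far: 4)
  step 6: ref 2 -> HIT, frames=[2,4,1,3] (faults so far: 4)
  step 7: ref 4 -> HIT, frames=[2,4,1,3] (faults so far: 4)
  step 8: ref 2 -> HIT, frames=[2,4,1,3] (faults so far: 4)
  step 9: ref 2 -> HIT, frames=[2,4,1,3] (faults so far: 4)
  step 10: ref 5 -> FAULT, evict 1, frames=[2,4,5,3] (faults so far: 5)
  step 11: ref 5 -> HIT, frames=[2,4,5,3] (faults so far: 5)
  step 12: ref 5 -> HIT, frames=[2,4,5,3] (faults so far: 5)
  step 13: ref 1 -> FAULT, evict 3, frames=[2,4,5,1] (faults so far: 6)
  step 14: ref 4 -> HIT, frames=[2,4,5,1] (faults so far: 6)
  LRU total faults: 6
--- Optimal ---
  step 0: ref 2 -> FAULT, frames=[2,-,-,-] (faults so far: 1)
  step 1: ref 4 -> FAULT, frames=[2,4,-,-] (faults so far: 2)
  step 2: ref 1 -> FAULT, frames=[2,4,1,-] (faults so far: 3)
  step 3: ref 2 -> HIT, frames=[2,4,1,-] (faults so far: 3)
  step 4: ref 1 -> HIT, frames=[2,4,1,-] (faults so far: 3)
  step 5: ref 3 -> FAULT, frames=[2,4,1,3] (faults so far: 4)
  step 6: ref 2 -> HIT, frames=[2,4,1,3] (faults so far: 4)
  step 7: ref 4 -> HIT, frames=[2,4,1,3] (faults so far: 4)
  step 8: ref 2 -> HIT, frames=[2,4,1,3] (faults so far: 4)
  step 9: ref 2 -> HIT, frames=[2,4,1,3] (faults so far: 4)
  step 10: ref 5 -> FAULT, evict 2, frames=[5,4,1,3] (faults so far: 5)
  step 11: ref 5 -> HIT, frames=[5,4,1,3] (faults so far: 5)
  step 12: ref 5 -> HIT, frames=[5,4,1,3] (faults so far: 5)
  step 13: ref 1 -> HIT, frames=[5,4,1,3] (faults so far: 5)
  step 14: ref 4 -> HIT, frames=[5,4,1,3] (faults so far: 5)
  Optimal total faults: 5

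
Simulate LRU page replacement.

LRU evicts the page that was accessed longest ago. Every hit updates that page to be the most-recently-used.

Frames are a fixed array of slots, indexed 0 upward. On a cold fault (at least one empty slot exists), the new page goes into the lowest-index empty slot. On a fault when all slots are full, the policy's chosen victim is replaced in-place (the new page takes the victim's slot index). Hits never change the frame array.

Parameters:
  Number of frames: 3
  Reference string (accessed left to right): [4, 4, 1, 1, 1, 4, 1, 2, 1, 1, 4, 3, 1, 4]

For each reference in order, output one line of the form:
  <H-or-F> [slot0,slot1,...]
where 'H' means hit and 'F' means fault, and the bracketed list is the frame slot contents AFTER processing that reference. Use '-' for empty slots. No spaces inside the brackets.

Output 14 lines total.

F [4,-,-]
H [4,-,-]
F [4,1,-]
H [4,1,-]
H [4,1,-]
H [4,1,-]
H [4,1,-]
F [4,1,2]
H [4,1,2]
H [4,1,2]
H [4,1,2]
F [4,1,3]
H [4,1,3]
H [4,1,3]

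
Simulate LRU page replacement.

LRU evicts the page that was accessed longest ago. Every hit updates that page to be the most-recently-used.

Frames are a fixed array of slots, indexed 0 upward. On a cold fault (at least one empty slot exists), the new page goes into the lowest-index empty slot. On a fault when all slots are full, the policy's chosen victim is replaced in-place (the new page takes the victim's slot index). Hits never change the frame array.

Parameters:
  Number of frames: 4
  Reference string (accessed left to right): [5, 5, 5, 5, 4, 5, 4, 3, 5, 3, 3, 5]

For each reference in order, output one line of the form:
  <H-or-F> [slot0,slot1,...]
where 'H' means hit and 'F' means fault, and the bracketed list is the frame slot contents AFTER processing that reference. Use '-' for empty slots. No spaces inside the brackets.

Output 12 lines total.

F [5,-,-,-]
H [5,-,-,-]
H [5,-,-,-]
H [5,-,-,-]
F [5,4,-,-]
H [5,4,-,-]
H [5,4,-,-]
F [5,4,3,-]
H [5,4,3,-]
H [5,4,3,-]
H [5,4,3,-]
H [5,4,3,-]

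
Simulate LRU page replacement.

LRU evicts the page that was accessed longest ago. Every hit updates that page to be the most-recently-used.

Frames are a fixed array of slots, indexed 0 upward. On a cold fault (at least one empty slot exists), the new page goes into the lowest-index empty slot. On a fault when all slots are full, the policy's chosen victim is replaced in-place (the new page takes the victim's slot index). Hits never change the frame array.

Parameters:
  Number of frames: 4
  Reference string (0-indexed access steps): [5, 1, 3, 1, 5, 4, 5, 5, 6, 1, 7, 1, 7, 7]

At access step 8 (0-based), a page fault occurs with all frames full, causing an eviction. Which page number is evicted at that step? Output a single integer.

Step 0: ref 5 -> FAULT, frames=[5,-,-,-]
Step 1: ref 1 -> FAULT, frames=[5,1,-,-]
Step 2: ref 3 -> FAULT, frames=[5,1,3,-]
Step 3: ref 1 -> HIT, frames=[5,1,3,-]
Step 4: ref 5 -> HIT, frames=[5,1,3,-]
Step 5: ref 4 -> FAULT, frames=[5,1,3,4]
Step 6: ref 5 -> HIT, frames=[5,1,3,4]
Step 7: ref 5 -> HIT, frames=[5,1,3,4]
Step 8: ref 6 -> FAULT, evict 3, frames=[5,1,6,4]
At step 8: evicted page 3

Answer: 3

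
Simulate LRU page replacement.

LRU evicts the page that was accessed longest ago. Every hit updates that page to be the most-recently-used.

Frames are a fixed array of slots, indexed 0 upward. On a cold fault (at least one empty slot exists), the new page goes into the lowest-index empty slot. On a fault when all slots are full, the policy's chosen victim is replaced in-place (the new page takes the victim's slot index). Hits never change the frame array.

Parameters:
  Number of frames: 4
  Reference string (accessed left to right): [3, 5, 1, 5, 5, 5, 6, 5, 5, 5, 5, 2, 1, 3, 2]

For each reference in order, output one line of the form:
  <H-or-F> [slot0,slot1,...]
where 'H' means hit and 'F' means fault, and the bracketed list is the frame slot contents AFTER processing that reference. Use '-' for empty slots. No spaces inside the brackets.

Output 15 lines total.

F [3,-,-,-]
F [3,5,-,-]
F [3,5,1,-]
H [3,5,1,-]
H [3,5,1,-]
H [3,5,1,-]
F [3,5,1,6]
H [3,5,1,6]
H [3,5,1,6]
H [3,5,1,6]
H [3,5,1,6]
F [2,5,1,6]
H [2,5,1,6]
F [2,5,1,3]
H [2,5,1,3]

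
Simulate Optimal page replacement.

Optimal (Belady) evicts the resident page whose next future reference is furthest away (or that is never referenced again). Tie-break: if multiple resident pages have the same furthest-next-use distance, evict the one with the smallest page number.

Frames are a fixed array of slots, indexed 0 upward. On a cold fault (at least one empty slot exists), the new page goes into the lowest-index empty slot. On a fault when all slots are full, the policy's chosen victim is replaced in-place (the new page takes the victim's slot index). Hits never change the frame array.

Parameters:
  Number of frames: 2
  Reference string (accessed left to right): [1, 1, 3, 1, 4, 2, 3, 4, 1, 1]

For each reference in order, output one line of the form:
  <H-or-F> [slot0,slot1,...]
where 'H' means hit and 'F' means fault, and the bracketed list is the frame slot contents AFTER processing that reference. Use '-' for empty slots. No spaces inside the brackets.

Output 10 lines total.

F [1,-]
H [1,-]
F [1,3]
H [1,3]
F [4,3]
F [2,3]
H [2,3]
F [4,3]
F [4,1]
H [4,1]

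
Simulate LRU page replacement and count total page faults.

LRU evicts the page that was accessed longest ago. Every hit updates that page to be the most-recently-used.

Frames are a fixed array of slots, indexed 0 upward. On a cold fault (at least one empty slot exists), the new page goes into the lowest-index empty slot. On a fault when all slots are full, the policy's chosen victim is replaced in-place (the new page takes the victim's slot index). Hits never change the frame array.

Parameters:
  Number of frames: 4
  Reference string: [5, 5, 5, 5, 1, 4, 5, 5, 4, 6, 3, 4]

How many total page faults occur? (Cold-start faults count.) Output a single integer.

Step 0: ref 5 → FAULT, frames=[5,-,-,-]
Step 1: ref 5 → HIT, frames=[5,-,-,-]
Step 2: ref 5 → HIT, frames=[5,-,-,-]
Step 3: ref 5 → HIT, frames=[5,-,-,-]
Step 4: ref 1 → FAULT, frames=[5,1,-,-]
Step 5: ref 4 → FAULT, frames=[5,1,4,-]
Step 6: ref 5 → HIT, frames=[5,1,4,-]
Step 7: ref 5 → HIT, frames=[5,1,4,-]
Step 8: ref 4 → HIT, frames=[5,1,4,-]
Step 9: ref 6 → FAULT, frames=[5,1,4,6]
Step 10: ref 3 → FAULT (evict 1), frames=[5,3,4,6]
Step 11: ref 4 → HIT, frames=[5,3,4,6]
Total faults: 5

Answer: 5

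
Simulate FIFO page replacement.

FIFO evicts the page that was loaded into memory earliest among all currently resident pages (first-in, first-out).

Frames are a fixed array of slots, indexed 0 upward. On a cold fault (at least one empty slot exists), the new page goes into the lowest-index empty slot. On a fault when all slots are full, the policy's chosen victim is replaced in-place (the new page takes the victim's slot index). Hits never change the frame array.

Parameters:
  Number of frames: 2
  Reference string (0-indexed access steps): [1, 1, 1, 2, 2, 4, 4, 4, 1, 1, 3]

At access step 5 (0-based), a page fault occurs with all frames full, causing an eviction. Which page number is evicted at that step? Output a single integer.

Step 0: ref 1 -> FAULT, frames=[1,-]
Step 1: ref 1 -> HIT, frames=[1,-]
Step 2: ref 1 -> HIT, frames=[1,-]
Step 3: ref 2 -> FAULT, frames=[1,2]
Step 4: ref 2 -> HIT, frames=[1,2]
Step 5: ref 4 -> FAULT, evict 1, frames=[4,2]
At step 5: evicted page 1

Answer: 1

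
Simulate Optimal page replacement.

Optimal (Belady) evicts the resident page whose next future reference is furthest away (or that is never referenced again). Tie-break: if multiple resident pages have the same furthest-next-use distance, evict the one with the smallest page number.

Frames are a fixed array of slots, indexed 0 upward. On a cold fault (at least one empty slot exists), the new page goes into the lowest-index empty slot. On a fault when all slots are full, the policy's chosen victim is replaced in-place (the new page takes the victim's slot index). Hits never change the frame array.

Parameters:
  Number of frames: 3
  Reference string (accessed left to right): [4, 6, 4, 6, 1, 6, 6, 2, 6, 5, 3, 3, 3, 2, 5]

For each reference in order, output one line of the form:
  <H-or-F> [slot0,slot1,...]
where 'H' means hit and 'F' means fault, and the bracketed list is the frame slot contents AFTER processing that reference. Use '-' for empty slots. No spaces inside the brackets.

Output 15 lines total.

F [4,-,-]
F [4,6,-]
H [4,6,-]
H [4,6,-]
F [4,6,1]
H [4,6,1]
H [4,6,1]
F [4,6,2]
H [4,6,2]
F [5,6,2]
F [5,3,2]
H [5,3,2]
H [5,3,2]
H [5,3,2]
H [5,3,2]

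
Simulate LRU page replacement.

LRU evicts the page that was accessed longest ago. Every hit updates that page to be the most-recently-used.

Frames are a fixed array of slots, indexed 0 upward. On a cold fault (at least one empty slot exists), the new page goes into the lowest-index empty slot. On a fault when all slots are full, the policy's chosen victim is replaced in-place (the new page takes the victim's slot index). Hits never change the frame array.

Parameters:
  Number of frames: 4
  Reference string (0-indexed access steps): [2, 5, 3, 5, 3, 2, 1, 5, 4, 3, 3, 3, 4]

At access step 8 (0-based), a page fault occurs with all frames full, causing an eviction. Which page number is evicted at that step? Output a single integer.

Step 0: ref 2 -> FAULT, frames=[2,-,-,-]
Step 1: ref 5 -> FAULT, frames=[2,5,-,-]
Step 2: ref 3 -> FAULT, frames=[2,5,3,-]
Step 3: ref 5 -> HIT, frames=[2,5,3,-]
Step 4: ref 3 -> HIT, frames=[2,5,3,-]
Step 5: ref 2 -> HIT, frames=[2,5,3,-]
Step 6: ref 1 -> FAULT, frames=[2,5,3,1]
Step 7: ref 5 -> HIT, frames=[2,5,3,1]
Step 8: ref 4 -> FAULT, evict 3, frames=[2,5,4,1]
At step 8: evicted page 3

Answer: 3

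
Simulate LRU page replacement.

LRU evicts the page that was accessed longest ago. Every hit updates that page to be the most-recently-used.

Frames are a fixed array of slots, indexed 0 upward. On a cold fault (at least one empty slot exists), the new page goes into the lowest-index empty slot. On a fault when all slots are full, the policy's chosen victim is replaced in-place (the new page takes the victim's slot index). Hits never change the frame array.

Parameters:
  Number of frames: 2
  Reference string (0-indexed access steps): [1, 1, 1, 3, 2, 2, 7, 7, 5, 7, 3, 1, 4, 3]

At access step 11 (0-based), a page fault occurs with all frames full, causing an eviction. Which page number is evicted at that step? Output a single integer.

Answer: 7

Derivation:
Step 0: ref 1 -> FAULT, frames=[1,-]
Step 1: ref 1 -> HIT, frames=[1,-]
Step 2: ref 1 -> HIT, frames=[1,-]
Step 3: ref 3 -> FAULT, frames=[1,3]
Step 4: ref 2 -> FAULT, evict 1, frames=[2,3]
Step 5: ref 2 -> HIT, frames=[2,3]
Step 6: ref 7 -> FAULT, evict 3, frames=[2,7]
Step 7: ref 7 -> HIT, frames=[2,7]
Step 8: ref 5 -> FAULT, evict 2, frames=[5,7]
Step 9: ref 7 -> HIT, frames=[5,7]
Step 10: ref 3 -> FAULT, evict 5, frames=[3,7]
Step 11: ref 1 -> FAULT, evict 7, frames=[3,1]
At step 11: evicted page 7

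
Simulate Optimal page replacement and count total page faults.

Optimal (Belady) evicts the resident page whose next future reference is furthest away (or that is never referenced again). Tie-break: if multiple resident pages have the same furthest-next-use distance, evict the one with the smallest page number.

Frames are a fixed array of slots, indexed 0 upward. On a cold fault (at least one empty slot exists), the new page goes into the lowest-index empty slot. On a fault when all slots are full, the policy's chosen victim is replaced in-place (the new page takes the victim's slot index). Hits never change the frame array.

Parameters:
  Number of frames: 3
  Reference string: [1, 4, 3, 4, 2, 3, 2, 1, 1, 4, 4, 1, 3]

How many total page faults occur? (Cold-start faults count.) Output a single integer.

Step 0: ref 1 → FAULT, frames=[1,-,-]
Step 1: ref 4 → FAULT, frames=[1,4,-]
Step 2: ref 3 → FAULT, frames=[1,4,3]
Step 3: ref 4 → HIT, frames=[1,4,3]
Step 4: ref 2 → FAULT (evict 4), frames=[1,2,3]
Step 5: ref 3 → HIT, frames=[1,2,3]
Step 6: ref 2 → HIT, frames=[1,2,3]
Step 7: ref 1 → HIT, frames=[1,2,3]
Step 8: ref 1 → HIT, frames=[1,2,3]
Step 9: ref 4 → FAULT (evict 2), frames=[1,4,3]
Step 10: ref 4 → HIT, frames=[1,4,3]
Step 11: ref 1 → HIT, frames=[1,4,3]
Step 12: ref 3 → HIT, frames=[1,4,3]
Total faults: 5

Answer: 5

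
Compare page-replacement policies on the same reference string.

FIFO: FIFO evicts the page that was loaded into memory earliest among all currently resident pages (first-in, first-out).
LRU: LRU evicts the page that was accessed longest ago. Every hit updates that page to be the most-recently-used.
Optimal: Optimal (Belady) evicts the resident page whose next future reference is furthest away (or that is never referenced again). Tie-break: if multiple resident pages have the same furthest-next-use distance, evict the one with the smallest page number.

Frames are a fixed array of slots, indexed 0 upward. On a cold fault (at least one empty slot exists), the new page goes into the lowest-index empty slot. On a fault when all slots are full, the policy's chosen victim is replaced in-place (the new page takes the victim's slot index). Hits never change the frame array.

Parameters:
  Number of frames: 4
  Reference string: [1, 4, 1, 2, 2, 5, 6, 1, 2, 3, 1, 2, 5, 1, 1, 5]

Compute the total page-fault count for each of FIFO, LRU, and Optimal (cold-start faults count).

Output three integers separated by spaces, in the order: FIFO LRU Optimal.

Answer: 9 7 6

Derivation:
--- FIFO ---
  step 0: ref 1 -> FAULT, frames=[1,-,-,-] (faults so far: 1)
  step 1: ref 4 -> FAULT, frames=[1,4,-,-] (faults so far: 2)
  step 2: ref 1 -> HIT, frames=[1,4,-,-] (faults so far: 2)
  step 3: ref 2 -> FAULT, frames=[1,4,2,-] (faults so far: 3)
  step 4: ref 2 -> HIT, frames=[1,4,2,-] (faults so far: 3)
  step 5: ref 5 -> FAULT, frames=[1,4,2,5] (faults so far: 4)
  step 6: ref 6 -> FAULT, evict 1, frames=[6,4,2,5] (faults so far: 5)
  step 7: ref 1 -> FAULT, evict 4, frames=[6,1,2,5] (faults so far: 6)
  step 8: ref 2 -> HIT, frames=[6,1,2,5] (faults so far: 6)
  step 9: ref 3 -> FAULT, evict 2, frames=[6,1,3,5] (faults so far: 7)
  step 10: ref 1 -> HIT, frames=[6,1,3,5] (faults so far: 7)
  step 11: ref 2 -> FAULT, evict 5, frames=[6,1,3,2] (faults so far: 8)
  step 12: ref 5 -> FAULT, evict 6, frames=[5,1,3,2] (faults so far: 9)
  step 13: ref 1 -> HIT, frames=[5,1,3,2] (faults so far: 9)
  step 14: ref 1 -> HIT, frames=[5,1,3,2] (faults so far: 9)
  step 15: ref 5 -> HIT, frames=[5,1,3,2] (faults so far: 9)
  FIFO total faults: 9
--- LRU ---
  step 0: ref 1 -> FAULT, frames=[1,-,-,-] (faults so far: 1)
  step 1: ref 4 -> FAULT, frames=[1,4,-,-] (faults so far: 2)
  step 2: ref 1 -> HIT, frames=[1,4,-,-] (faults so far: 2)
  step 3: ref 2 -> FAULT, frames=[1,4,2,-] (faults so far: 3)
  step 4: ref 2 -> HIT, frames=[1,4,2,-] (faults so far: 3)
  step 5: ref 5 -> FAULT, frames=[1,4,2,5] (faults so far: 4)
  step 6: ref 6 -> FAULT, evict 4, frames=[1,6,2,5] (faults so far: 5)
  step 7: ref 1 -> HIT, frames=[1,6,2,5] (faults so far: 5)
  step 8: ref 2 -> HIT, frames=[1,6,2,5] (faults so far: 5)
  step 9: ref 3 -> FAULT, evict 5, frames=[1,6,2,3] (faults so far: 6)
  step 10: ref 1 -> HIT, frames=[1,6,2,3] (faults so far: 6)
  step 11: ref 2 -> HIT, frames=[1,6,2,3] (faults so far: 6)
  step 12: ref 5 -> FAULT, evict 6, frames=[1,5,2,3] (faults so far: 7)
  step 13: ref 1 -> HIT, frames=[1,5,2,3] (faults so far: 7)
  step 14: ref 1 -> HIT, frames=[1,5,2,3] (faults so far: 7)
  step 15: ref 5 -> HIT, frames=[1,5,2,3] (faults so far: 7)
  LRU total faults: 7
--- Optimal ---
  step 0: ref 1 -> FAULT, frames=[1,-,-,-] (faults so far: 1)
  step 1: ref 4 -> FAULT, frames=[1,4,-,-] (faults so far: 2)
  step 2: ref 1 -> HIT, frames=[1,4,-,-] (faults so far: 2)
  step 3: ref 2 -> FAULT, frames=[1,4,2,-] (faults so far: 3)
  step 4: ref 2 -> HIT, frames=[1,4,2,-] (faults so far: 3)
  step 5: ref 5 -> FAULT, frames=[1,4,2,5] (faults so far: 4)
  step 6: ref 6 -> FAULT, evict 4, frames=[1,6,2,5] (faults so far: 5)
  step 7: ref 1 -> HIT, frames=[1,6,2,5] (faults so far: 5)
  step 8: ref 2 -> HIT, frames=[1,6,2,5] (faults so far: 5)
  step 9: ref 3 -> FAULT, evict 6, frames=[1,3,2,5] (faults so far: 6)
  step 10: ref 1 -> HIT, frames=[1,3,2,5] (faults so far: 6)
  step 11: ref 2 -> HIT, frames=[1,3,2,5] (faults so far: 6)
  step 12: ref 5 -> HIT, frames=[1,3,2,5] (faults so far: 6)
  step 13: ref 1 -> HIT, frames=[1,3,2,5] (faults so far: 6)
  step 14: ref 1 -> HIT, frames=[1,3,2,5] (faults so far: 6)
  step 15: ref 5 -> HIT, frames=[1,3,2,5] (faults so far: 6)
  Optimal total faults: 6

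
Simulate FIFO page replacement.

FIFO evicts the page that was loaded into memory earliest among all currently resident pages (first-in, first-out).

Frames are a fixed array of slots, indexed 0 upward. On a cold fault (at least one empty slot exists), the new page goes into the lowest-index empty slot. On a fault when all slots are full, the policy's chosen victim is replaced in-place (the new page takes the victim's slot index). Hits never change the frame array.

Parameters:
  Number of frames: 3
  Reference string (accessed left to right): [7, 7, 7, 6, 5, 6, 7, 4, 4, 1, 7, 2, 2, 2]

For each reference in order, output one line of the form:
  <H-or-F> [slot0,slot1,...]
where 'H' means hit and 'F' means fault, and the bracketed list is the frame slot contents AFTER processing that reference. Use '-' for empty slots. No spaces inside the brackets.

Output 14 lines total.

F [7,-,-]
H [7,-,-]
H [7,-,-]
F [7,6,-]
F [7,6,5]
H [7,6,5]
H [7,6,5]
F [4,6,5]
H [4,6,5]
F [4,1,5]
F [4,1,7]
F [2,1,7]
H [2,1,7]
H [2,1,7]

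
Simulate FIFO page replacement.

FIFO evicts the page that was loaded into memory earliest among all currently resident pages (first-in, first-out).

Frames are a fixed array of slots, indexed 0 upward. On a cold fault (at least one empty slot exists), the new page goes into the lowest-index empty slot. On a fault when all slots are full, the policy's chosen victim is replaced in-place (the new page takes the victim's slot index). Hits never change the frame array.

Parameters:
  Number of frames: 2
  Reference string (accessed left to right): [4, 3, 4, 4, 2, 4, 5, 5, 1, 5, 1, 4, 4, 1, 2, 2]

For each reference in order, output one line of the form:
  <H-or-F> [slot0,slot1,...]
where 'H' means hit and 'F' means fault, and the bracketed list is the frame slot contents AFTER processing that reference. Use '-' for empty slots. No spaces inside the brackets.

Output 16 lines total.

F [4,-]
F [4,3]
H [4,3]
H [4,3]
F [2,3]
F [2,4]
F [5,4]
H [5,4]
F [5,1]
H [5,1]
H [5,1]
F [4,1]
H [4,1]
H [4,1]
F [4,2]
H [4,2]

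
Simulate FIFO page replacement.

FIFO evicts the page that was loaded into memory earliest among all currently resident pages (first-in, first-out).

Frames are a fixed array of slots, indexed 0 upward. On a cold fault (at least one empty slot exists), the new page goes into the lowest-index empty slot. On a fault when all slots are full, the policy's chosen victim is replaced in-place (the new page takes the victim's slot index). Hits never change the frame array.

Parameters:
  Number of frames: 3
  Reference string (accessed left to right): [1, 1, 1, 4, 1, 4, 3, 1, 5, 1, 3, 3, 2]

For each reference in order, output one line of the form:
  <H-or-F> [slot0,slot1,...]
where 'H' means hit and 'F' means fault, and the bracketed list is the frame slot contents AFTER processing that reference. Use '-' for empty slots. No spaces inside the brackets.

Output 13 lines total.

F [1,-,-]
H [1,-,-]
H [1,-,-]
F [1,4,-]
H [1,4,-]
H [1,4,-]
F [1,4,3]
H [1,4,3]
F [5,4,3]
F [5,1,3]
H [5,1,3]
H [5,1,3]
F [5,1,2]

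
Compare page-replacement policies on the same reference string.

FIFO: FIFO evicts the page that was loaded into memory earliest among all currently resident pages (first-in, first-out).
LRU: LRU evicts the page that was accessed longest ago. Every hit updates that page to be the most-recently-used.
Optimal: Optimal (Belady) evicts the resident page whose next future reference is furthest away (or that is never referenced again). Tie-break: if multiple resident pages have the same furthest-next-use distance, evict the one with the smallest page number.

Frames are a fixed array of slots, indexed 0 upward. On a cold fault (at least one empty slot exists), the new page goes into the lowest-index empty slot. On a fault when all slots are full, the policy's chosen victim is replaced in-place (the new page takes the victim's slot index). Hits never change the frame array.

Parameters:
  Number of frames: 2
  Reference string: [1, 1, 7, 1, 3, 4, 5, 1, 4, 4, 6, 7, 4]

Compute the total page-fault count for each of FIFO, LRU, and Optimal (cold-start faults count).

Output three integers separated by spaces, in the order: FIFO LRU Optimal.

--- FIFO ---
  step 0: ref 1 -> FAULT, frames=[1,-] (faults so far: 1)
  step 1: ref 1 -> HIT, frames=[1,-] (faults so far: 1)
  step 2: ref 7 -> FAULT, frames=[1,7] (faults so far: 2)
  step 3: ref 1 -> HIT, frames=[1,7] (faults so far: 2)
  step 4: ref 3 -> FAULT, evict 1, frames=[3,7] (faults so far: 3)
  step 5: ref 4 -> FAULT, evict 7, frames=[3,4] (faults so far: 4)
  step 6: ref 5 -> FAULT, evict 3, frames=[5,4] (faults so far: 5)
  step 7: ref 1 -> FAULT, evict 4, frames=[5,1] (faults so far: 6)
  step 8: ref 4 -> FAULT, evict 5, frames=[4,1] (faults so far: 7)
  step 9: ref 4 -> HIT, frames=[4,1] (faults so far: 7)
  step 10: ref 6 -> FAULT, evict 1, frames=[4,6] (faults so far: 8)
  step 11: ref 7 -> FAULT, evict 4, frames=[7,6] (faults so far: 9)
  step 12: ref 4 -> FAULT, evict 6, frames=[7,4] (faults so far: 10)
  FIFO total faults: 10
--- LRU ---
  step 0: ref 1 -> FAULT, frames=[1,-] (faults so far: 1)
  step 1: ref 1 -> HIT, frames=[1,-] (faults so far: 1)
  step 2: ref 7 -> FAULT, frames=[1,7] (faults so far: 2)
  step 3: ref 1 -> HIT, frames=[1,7] (faults so far: 2)
  step 4: ref 3 -> FAULT, evict 7, frames=[1,3] (faults so far: 3)
  step 5: ref 4 -> FAULT, evict 1, frames=[4,3] (faults so far: 4)
  step 6: ref 5 -> FAULT, evict 3, frames=[4,5] (faults so far: 5)
  step 7: ref 1 -> FAULT, evict 4, frames=[1,5] (faults so far: 6)
  step 8: ref 4 -> FAULT, evict 5, frames=[1,4] (faults so far: 7)
  step 9: ref 4 -> HIT, frames=[1,4] (faults so far: 7)
  step 10: ref 6 -> FAULT, evict 1, frames=[6,4] (faults so far: 8)
  step 11: ref 7 -> FAULT, evict 4, frames=[6,7] (faults so far: 9)
  step 12: ref 4 -> FAULT, evict 6, frames=[4,7] (faults so far: 10)
  LRU total faults: 10
--- Optimal ---
  step 0: ref 1 -> FAULT, frames=[1,-] (faults so far: 1)
  step 1: ref 1 -> HIT, frames=[1,-] (faults so far: 1)
  step 2: ref 7 -> FAULT, frames=[1,7] (faults so far: 2)
  step 3: ref 1 -> HIT, frames=[1,7] (faults so far: 2)
  step 4: ref 3 -> FAULT, evict 7, frames=[1,3] (faults so far: 3)
  step 5: ref 4 -> FAULT, evict 3, frames=[1,4] (faults so far: 4)
  step 6: ref 5 -> FAULT, evict 4, frames=[1,5] (faults so far: 5)
  step 7: ref 1 -> HIT, frames=[1,5] (faults so far: 5)
  step 8: ref 4 -> FAULT, evict 1, frames=[4,5] (faults so far: 6)
  step 9: ref 4 -> HIT, frames=[4,5] (faults so far: 6)
  step 10: ref 6 -> FAULT, evict 5, frames=[4,6] (faults so far: 7)
  step 11: ref 7 -> FAULT, evict 6, frames=[4,7] (faults so far: 8)
  step 12: ref 4 -> HIT, frames=[4,7] (faults so far: 8)
  Optimal total faults: 8

Answer: 10 10 8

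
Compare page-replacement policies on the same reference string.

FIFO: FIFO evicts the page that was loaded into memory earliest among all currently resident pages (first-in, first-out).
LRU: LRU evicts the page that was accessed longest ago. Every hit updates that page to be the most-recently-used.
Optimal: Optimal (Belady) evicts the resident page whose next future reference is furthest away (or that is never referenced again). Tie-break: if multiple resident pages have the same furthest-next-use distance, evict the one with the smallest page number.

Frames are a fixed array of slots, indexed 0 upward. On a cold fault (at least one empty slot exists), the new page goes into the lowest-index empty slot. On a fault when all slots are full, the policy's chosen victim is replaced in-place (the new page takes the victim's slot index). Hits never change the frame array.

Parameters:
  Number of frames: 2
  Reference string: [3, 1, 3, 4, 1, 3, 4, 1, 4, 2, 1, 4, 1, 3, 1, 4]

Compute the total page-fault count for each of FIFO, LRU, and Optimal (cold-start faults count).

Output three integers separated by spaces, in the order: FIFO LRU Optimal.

--- FIFO ---
  step 0: ref 3 -> FAULT, frames=[3,-] (faults so far: 1)
  step 1: ref 1 -> FAULT, frames=[3,1] (faults so far: 2)
  step 2: ref 3 -> HIT, frames=[3,1] (faults so far: 2)
  step 3: ref 4 -> FAULT, evict 3, frames=[4,1] (faults so far: 3)
  step 4: ref 1 -> HIT, frames=[4,1] (faults so far: 3)
  step 5: ref 3 -> FAULT, evict 1, frames=[4,3] (faults so far: 4)
  step 6: ref 4 -> HIT, frames=[4,3] (faults so far: 4)
  step 7: ref 1 -> FAULT, evict 4, frames=[1,3] (faults so far: 5)
  step 8: ref 4 -> FAULT, evict 3, frames=[1,4] (faults so far: 6)
  step 9: ref 2 -> FAULT, evict 1, frames=[2,4] (faults so far: 7)
  step 10: ref 1 -> FAULT, evict 4, frames=[2,1] (faults so far: 8)
  step 11: ref 4 -> FAULT, evict 2, frames=[4,1] (faults so far: 9)
  step 12: ref 1 -> HIT, frames=[4,1] (faults so far: 9)
  step 13: ref 3 -> FAULT, evict 1, frames=[4,3] (faults so far: 10)
  step 14: ref 1 -> FAULT, evict 4, frames=[1,3] (faults so far: 11)
  step 15: ref 4 -> FAULT, evict 3, frames=[1,4] (faults so far: 12)
  FIFO total faults: 12
--- LRU ---
  step 0: ref 3 -> FAULT, frames=[3,-] (faults so far: 1)
  step 1: ref 1 -> FAULT, frames=[3,1] (faults so far: 2)
  step 2: ref 3 -> HIT, frames=[3,1] (faults so far: 2)
  step 3: ref 4 -> FAULT, evict 1, frames=[3,4] (faults so far: 3)
  step 4: ref 1 -> FAULT, evict 3, frames=[1,4] (faults so far: 4)
  step 5: ref 3 -> FAULT, evict 4, frames=[1,3] (faults so far: 5)
  step 6: ref 4 -> FAULT, evict 1, frames=[4,3] (faults so far: 6)
  step 7: ref 1 -> FAULT, evict 3, frames=[4,1] (faults so far: 7)
  step 8: ref 4 -> HIT, frames=[4,1] (faults so far: 7)
  step 9: ref 2 -> FAULT, evict 1, frames=[4,2] (faults so far: 8)
  step 10: ref 1 -> FAULT, evict 4, frames=[1,2] (faults so far: 9)
  step 11: ref 4 -> FAULT, evict 2, frames=[1,4] (faults so far: 10)
  step 12: ref 1 -> HIT, frames=[1,4] (faults so far: 10)
  step 13: ref 3 -> FAULT, evict 4, frames=[1,3] (faults so far: 11)
  step 14: ref 1 -> HIT, frames=[1,3] (faults so far: 11)
  step 15: ref 4 -> FAULT, evict 3, frames=[1,4] (faults so far: 12)
  LRU total faults: 12
--- Optimal ---
  step 0: ref 3 -> FAULT, frames=[3,-] (faults so far: 1)
  step 1: ref 1 -> FAULT, frames=[3,1] (faults so far: 2)
  step 2: ref 3 -> HIT, frames=[3,1] (faults so far: 2)
  step 3: ref 4 -> FAULT, evict 3, frames=[4,1] (faults so far: 3)
  step 4: ref 1 -> HIT, frames=[4,1] (faults so far: 3)
  step 5: ref 3 -> FAULT, evict 1, frames=[4,3] (faults so far: 4)
  step 6: ref 4 -> HIT, frames=[4,3] (faults so far: 4)
  step 7: ref 1 -> FAULT, evict 3, frames=[4,1] (faults so far: 5)
  step 8: ref 4 -> HIT, frames=[4,1] (faults so far: 5)
  step 9: ref 2 -> FAULT, evict 4, frames=[2,1] (faults so far: 6)
  step 10: ref 1 -> HIT, frames=[2,1] (faults so far: 6)
  step 11: ref 4 -> FAULT, evict 2, frames=[4,1] (faults so far: 7)
  step 12: ref 1 -> HIT, frames=[4,1] (faults so far: 7)
  step 13: ref 3 -> FAULT, evict 4, frames=[3,1] (faults so far: 8)
  step 14: ref 1 -> HIT, frames=[3,1] (faults so far: 8)
  step 15: ref 4 -> FAULT, evict 1, frames=[3,4] (faults so far: 9)
  Optimal total faults: 9

Answer: 12 12 9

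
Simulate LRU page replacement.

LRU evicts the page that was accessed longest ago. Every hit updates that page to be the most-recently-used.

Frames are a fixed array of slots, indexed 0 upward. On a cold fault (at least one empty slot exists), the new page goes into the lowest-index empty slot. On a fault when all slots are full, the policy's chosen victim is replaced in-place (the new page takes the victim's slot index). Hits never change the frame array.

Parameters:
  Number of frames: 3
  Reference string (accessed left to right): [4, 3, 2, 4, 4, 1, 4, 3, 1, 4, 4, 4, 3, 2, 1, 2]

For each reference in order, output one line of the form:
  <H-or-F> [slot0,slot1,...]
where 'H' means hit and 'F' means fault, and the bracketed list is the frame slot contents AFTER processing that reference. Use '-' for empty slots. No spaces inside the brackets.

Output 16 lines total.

F [4,-,-]
F [4,3,-]
F [4,3,2]
H [4,3,2]
H [4,3,2]
F [4,1,2]
H [4,1,2]
F [4,1,3]
H [4,1,3]
H [4,1,3]
H [4,1,3]
H [4,1,3]
H [4,1,3]
F [4,2,3]
F [1,2,3]
H [1,2,3]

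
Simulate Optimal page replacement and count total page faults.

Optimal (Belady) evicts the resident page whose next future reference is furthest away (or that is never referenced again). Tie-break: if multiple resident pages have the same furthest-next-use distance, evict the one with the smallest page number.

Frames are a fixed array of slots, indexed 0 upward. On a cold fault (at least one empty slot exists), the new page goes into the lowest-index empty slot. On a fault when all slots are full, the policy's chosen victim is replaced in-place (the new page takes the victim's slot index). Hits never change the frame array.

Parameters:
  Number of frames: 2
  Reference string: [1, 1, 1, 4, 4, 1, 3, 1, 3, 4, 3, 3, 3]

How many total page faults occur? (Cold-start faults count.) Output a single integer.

Step 0: ref 1 → FAULT, frames=[1,-]
Step 1: ref 1 → HIT, frames=[1,-]
Step 2: ref 1 → HIT, frames=[1,-]
Step 3: ref 4 → FAULT, frames=[1,4]
Step 4: ref 4 → HIT, frames=[1,4]
Step 5: ref 1 → HIT, frames=[1,4]
Step 6: ref 3 → FAULT (evict 4), frames=[1,3]
Step 7: ref 1 → HIT, frames=[1,3]
Step 8: ref 3 → HIT, frames=[1,3]
Step 9: ref 4 → FAULT (evict 1), frames=[4,3]
Step 10: ref 3 → HIT, frames=[4,3]
Step 11: ref 3 → HIT, frames=[4,3]
Step 12: ref 3 → HIT, frames=[4,3]
Total faults: 4

Answer: 4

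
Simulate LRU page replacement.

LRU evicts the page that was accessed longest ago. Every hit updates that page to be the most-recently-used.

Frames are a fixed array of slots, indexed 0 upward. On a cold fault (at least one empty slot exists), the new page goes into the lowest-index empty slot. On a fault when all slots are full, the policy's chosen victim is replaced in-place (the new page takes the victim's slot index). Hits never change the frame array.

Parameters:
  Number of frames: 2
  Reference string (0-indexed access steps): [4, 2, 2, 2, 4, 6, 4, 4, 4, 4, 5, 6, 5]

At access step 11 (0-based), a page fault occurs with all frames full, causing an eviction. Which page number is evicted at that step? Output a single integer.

Step 0: ref 4 -> FAULT, frames=[4,-]
Step 1: ref 2 -> FAULT, frames=[4,2]
Step 2: ref 2 -> HIT, frames=[4,2]
Step 3: ref 2 -> HIT, frames=[4,2]
Step 4: ref 4 -> HIT, frames=[4,2]
Step 5: ref 6 -> FAULT, evict 2, frames=[4,6]
Step 6: ref 4 -> HIT, frames=[4,6]
Step 7: ref 4 -> HIT, frames=[4,6]
Step 8: ref 4 -> HIT, frames=[4,6]
Step 9: ref 4 -> HIT, frames=[4,6]
Step 10: ref 5 -> FAULT, evict 6, frames=[4,5]
Step 11: ref 6 -> FAULT, evict 4, frames=[6,5]
At step 11: evicted page 4

Answer: 4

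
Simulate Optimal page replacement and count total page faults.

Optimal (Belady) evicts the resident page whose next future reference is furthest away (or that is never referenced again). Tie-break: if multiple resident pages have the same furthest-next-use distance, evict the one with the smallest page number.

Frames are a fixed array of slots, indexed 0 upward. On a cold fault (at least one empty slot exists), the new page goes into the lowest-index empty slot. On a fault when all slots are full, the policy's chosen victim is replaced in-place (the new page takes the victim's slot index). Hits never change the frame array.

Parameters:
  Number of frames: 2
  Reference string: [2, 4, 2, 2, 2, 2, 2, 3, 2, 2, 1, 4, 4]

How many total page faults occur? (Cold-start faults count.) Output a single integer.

Step 0: ref 2 → FAULT, frames=[2,-]
Step 1: ref 4 → FAULT, frames=[2,4]
Step 2: ref 2 → HIT, frames=[2,4]
Step 3: ref 2 → HIT, frames=[2,4]
Step 4: ref 2 → HIT, frames=[2,4]
Step 5: ref 2 → HIT, frames=[2,4]
Step 6: ref 2 → HIT, frames=[2,4]
Step 7: ref 3 → FAULT (evict 4), frames=[2,3]
Step 8: ref 2 → HIT, frames=[2,3]
Step 9: ref 2 → HIT, frames=[2,3]
Step 10: ref 1 → FAULT (evict 2), frames=[1,3]
Step 11: ref 4 → FAULT (evict 1), frames=[4,3]
Step 12: ref 4 → HIT, frames=[4,3]
Total faults: 5

Answer: 5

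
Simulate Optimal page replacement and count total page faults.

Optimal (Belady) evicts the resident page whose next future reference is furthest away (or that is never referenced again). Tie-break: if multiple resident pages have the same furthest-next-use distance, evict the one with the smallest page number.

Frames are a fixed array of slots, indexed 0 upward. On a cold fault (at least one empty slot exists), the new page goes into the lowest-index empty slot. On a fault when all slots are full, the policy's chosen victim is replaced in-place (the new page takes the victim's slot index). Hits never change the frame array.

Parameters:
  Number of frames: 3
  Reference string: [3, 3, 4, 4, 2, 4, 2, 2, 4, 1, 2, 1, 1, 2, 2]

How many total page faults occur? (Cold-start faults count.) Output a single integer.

Step 0: ref 3 → FAULT, frames=[3,-,-]
Step 1: ref 3 → HIT, frames=[3,-,-]
Step 2: ref 4 → FAULT, frames=[3,4,-]
Step 3: ref 4 → HIT, frames=[3,4,-]
Step 4: ref 2 → FAULT, frames=[3,4,2]
Step 5: ref 4 → HIT, frames=[3,4,2]
Step 6: ref 2 → HIT, frames=[3,4,2]
Step 7: ref 2 → HIT, frames=[3,4,2]
Step 8: ref 4 → HIT, frames=[3,4,2]
Step 9: ref 1 → FAULT (evict 3), frames=[1,4,2]
Step 10: ref 2 → HIT, frames=[1,4,2]
Step 11: ref 1 → HIT, frames=[1,4,2]
Step 12: ref 1 → HIT, frames=[1,4,2]
Step 13: ref 2 → HIT, frames=[1,4,2]
Step 14: ref 2 → HIT, frames=[1,4,2]
Total faults: 4

Answer: 4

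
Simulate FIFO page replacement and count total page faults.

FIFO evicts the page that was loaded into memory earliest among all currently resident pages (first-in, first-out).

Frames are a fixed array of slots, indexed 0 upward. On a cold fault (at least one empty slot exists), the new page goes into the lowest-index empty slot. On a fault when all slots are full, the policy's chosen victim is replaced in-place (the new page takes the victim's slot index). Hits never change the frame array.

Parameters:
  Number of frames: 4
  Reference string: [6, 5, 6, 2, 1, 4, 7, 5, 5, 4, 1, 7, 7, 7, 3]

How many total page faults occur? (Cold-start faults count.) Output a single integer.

Answer: 8

Derivation:
Step 0: ref 6 → FAULT, frames=[6,-,-,-]
Step 1: ref 5 → FAULT, frames=[6,5,-,-]
Step 2: ref 6 → HIT, frames=[6,5,-,-]
Step 3: ref 2 → FAULT, frames=[6,5,2,-]
Step 4: ref 1 → FAULT, frames=[6,5,2,1]
Step 5: ref 4 → FAULT (evict 6), frames=[4,5,2,1]
Step 6: ref 7 → FAULT (evict 5), frames=[4,7,2,1]
Step 7: ref 5 → FAULT (evict 2), frames=[4,7,5,1]
Step 8: ref 5 → HIT, frames=[4,7,5,1]
Step 9: ref 4 → HIT, frames=[4,7,5,1]
Step 10: ref 1 → HIT, frames=[4,7,5,1]
Step 11: ref 7 → HIT, frames=[4,7,5,1]
Step 12: ref 7 → HIT, frames=[4,7,5,1]
Step 13: ref 7 → HIT, frames=[4,7,5,1]
Step 14: ref 3 → FAULT (evict 1), frames=[4,7,5,3]
Total faults: 8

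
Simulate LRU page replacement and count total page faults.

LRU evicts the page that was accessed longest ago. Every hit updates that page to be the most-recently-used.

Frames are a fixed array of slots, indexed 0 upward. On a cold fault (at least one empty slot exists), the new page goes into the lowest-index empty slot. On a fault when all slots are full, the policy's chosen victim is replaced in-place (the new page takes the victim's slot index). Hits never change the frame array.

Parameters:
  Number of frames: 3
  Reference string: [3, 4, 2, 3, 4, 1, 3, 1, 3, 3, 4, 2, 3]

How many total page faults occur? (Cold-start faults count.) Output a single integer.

Answer: 5

Derivation:
Step 0: ref 3 → FAULT, frames=[3,-,-]
Step 1: ref 4 → FAULT, frames=[3,4,-]
Step 2: ref 2 → FAULT, frames=[3,4,2]
Step 3: ref 3 → HIT, frames=[3,4,2]
Step 4: ref 4 → HIT, frames=[3,4,2]
Step 5: ref 1 → FAULT (evict 2), frames=[3,4,1]
Step 6: ref 3 → HIT, frames=[3,4,1]
Step 7: ref 1 → HIT, frames=[3,4,1]
Step 8: ref 3 → HIT, frames=[3,4,1]
Step 9: ref 3 → HIT, frames=[3,4,1]
Step 10: ref 4 → HIT, frames=[3,4,1]
Step 11: ref 2 → FAULT (evict 1), frames=[3,4,2]
Step 12: ref 3 → HIT, frames=[3,4,2]
Total faults: 5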